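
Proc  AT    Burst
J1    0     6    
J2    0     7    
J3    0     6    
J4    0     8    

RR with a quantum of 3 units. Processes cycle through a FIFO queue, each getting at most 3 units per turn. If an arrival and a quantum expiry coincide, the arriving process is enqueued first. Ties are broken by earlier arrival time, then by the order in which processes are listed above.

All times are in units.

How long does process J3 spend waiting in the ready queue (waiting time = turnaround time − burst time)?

15

Gantt: | J1 0-3 | J2 3-6 | J3 6-9 | J4 9-12 | J1 12-15 | J2 15-18 | J3 18-21 | J4 21-24 | J2 24-25 | J4 25-27 |
Completion: J1=15  J2=25  J3=21  J4=27
Waiting(J3) = turnaround − burst = 21 − 6 = 15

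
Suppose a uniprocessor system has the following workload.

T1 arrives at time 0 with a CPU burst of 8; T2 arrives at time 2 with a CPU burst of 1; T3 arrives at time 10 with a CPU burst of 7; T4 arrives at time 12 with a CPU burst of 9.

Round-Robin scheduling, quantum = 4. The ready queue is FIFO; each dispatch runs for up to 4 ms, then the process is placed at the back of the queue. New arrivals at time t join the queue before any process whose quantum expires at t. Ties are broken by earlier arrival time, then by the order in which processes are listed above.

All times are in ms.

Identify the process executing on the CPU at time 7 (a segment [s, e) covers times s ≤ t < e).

Timeline: | T1 0-4 | T2 4-5 | T1 5-9 | idle 9-10 | T3 10-14 | T4 14-18 | T3 18-21 | T4 21-26 |
Completion: T1=9  T2=5  T3=21  T4=26

T1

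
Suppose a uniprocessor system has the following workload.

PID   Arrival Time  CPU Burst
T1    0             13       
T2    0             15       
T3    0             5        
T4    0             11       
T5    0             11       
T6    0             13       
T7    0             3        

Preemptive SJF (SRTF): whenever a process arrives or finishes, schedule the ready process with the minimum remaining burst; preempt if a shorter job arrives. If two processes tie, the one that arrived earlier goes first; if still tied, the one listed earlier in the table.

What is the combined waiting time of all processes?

Gantt: | T7 0-3 | T3 3-8 | T4 8-19 | T5 19-30 | T1 30-43 | T6 43-56 | T2 56-71 |
Completion: T1=43  T2=71  T3=8  T4=19  T5=30  T6=56  T7=3
Waiting = turnaround − burst: T1=30, T2=56, T3=3, T4=8, T5=19, T6=43, T7=0
Total waiting = 30 + 56 + 3 + 8 + 19 + 43 + 0 = 159

159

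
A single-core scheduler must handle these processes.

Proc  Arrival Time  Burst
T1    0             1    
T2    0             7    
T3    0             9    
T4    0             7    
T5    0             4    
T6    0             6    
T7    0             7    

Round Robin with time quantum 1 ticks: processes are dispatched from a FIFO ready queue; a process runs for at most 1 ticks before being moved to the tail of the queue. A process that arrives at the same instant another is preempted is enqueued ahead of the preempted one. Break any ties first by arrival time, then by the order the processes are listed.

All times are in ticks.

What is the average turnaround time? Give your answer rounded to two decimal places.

30.29

Gantt: | T1 0-1 | T2 1-2 | T3 2-3 | T4 3-4 | T5 4-5 | T6 5-6 | T7 6-7 | T2 7-8 | T3 8-9 | T4 9-10 | T5 10-11 | T6 11-12 | T7 12-13 | T2 13-14 | T3 14-15 | T4 15-16 | T5 16-17 | T6 17-18 | T7 18-19 | T2 19-20 | T3 20-21 | T4 21-22 | T5 22-23 | T6 23-24 | T7 24-25 | T2 25-26 | T3 26-27 | T4 27-28 | T6 28-29 | T7 29-30 | T2 30-31 | T3 31-32 | T4 32-33 | T6 33-34 | T7 34-35 | T2 35-36 | T3 36-37 | T4 37-38 | T7 38-39 | T3 39-41 |
Completion: T1=1  T2=36  T3=41  T4=38  T5=23  T6=34  T7=39
Turnaround (C−A): T1=1  T2=36  T3=41  T4=38  T5=23  T6=34  T7=39
Turnaround times: T1=1, T2=36, T3=41, T4=38, T5=23, T6=34, T7=39
Average turnaround = (1+36+41+38+23+34+39) / 7 = 212/7 = 30.29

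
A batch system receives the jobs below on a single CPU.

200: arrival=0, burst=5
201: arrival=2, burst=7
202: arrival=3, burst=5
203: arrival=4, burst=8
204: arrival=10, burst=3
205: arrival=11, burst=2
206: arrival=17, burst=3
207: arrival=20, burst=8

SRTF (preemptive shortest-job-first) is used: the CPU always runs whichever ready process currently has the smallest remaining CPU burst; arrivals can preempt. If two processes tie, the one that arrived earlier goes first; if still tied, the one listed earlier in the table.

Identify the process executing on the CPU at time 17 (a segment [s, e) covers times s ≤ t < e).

206

Gantt: | 200 0-5 | 202 5-10 | 204 10-13 | 205 13-15 | 201 15-17 | 206 17-20 | 201 20-25 | 203 25-33 | 207 33-41 |
Completion: 200=5  201=25  202=10  203=33  204=13  205=15  206=20  207=41
Turnaround (C−A): 200=5  201=23  202=7  203=29  204=3  205=4  206=3  207=21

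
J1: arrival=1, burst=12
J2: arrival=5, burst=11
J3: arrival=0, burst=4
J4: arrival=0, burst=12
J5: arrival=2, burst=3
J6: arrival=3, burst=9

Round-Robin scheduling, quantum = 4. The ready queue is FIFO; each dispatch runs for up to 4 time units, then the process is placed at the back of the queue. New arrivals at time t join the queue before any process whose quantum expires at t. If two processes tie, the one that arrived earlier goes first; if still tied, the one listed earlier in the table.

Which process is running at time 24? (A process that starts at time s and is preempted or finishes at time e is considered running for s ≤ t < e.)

J4

Gantt: | J3 0-4 | J4 4-8 | J1 8-12 | J5 12-15 | J6 15-19 | J2 19-23 | J4 23-27 | J1 27-31 | J6 31-35 | J2 35-39 | J4 39-43 | J1 43-47 | J6 47-48 | J2 48-51 |
Completion: J1=47  J2=51  J3=4  J4=43  J5=15  J6=48
Turnaround (C−A): J1=46  J2=46  J3=4  J4=43  J5=13  J6=45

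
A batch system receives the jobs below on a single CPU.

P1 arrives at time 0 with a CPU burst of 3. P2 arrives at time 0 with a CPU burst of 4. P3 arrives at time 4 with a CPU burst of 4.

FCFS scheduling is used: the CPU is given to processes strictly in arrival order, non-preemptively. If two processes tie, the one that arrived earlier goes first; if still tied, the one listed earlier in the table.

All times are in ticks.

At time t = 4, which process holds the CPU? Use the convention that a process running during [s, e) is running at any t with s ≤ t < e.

P2

Gantt: | P1 0-3 | P2 3-7 | P3 7-11 |
Completion: P1=3  P2=7  P3=11
Turnaround (C−A): P1=3  P2=7  P3=7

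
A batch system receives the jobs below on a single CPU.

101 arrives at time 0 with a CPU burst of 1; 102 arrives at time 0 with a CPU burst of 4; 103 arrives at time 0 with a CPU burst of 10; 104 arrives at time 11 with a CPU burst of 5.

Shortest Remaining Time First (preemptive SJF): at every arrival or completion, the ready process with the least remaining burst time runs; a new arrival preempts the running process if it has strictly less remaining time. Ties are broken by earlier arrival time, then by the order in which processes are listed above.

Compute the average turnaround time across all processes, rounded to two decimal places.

7.50

Timeline: | 101 0-1 | 102 1-5 | 103 5-15 | 104 15-20 |
Completion: 101=1  102=5  103=15  104=20
Turnaround times: 101=1, 102=5, 103=15, 104=9
Average turnaround = (1+5+15+9) / 4 = 30/4 = 7.50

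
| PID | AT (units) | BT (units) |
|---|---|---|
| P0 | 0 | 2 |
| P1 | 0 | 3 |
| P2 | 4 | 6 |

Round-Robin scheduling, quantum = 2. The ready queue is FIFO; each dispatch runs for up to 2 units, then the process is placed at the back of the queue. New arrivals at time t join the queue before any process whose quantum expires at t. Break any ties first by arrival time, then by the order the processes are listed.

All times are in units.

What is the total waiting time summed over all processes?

Schedule: | P0 0-2 | P1 2-4 | P2 4-6 | P1 6-7 | P2 7-11 |
Completion: P0=2  P1=7  P2=11
Turnaround (C−A): P0=2  P1=7  P2=7
Waiting = turnaround − burst: P0=0, P1=4, P2=1
Total waiting = 0 + 4 + 1 = 5

5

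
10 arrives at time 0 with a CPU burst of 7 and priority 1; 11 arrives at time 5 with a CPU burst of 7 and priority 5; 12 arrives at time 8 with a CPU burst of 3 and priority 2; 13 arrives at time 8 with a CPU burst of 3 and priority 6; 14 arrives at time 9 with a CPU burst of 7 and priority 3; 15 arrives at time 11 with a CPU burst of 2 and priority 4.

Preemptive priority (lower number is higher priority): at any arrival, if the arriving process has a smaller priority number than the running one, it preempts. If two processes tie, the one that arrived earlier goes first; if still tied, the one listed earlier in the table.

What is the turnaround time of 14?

Schedule: | 10 0-7 | 11 7-8 | 12 8-11 | 14 11-18 | 15 18-20 | 11 20-26 | 13 26-29 |
Completion: 10=7  11=26  12=11  13=29  14=18  15=20
Turnaround (C−A): 10=7  11=21  12=3  13=21  14=9  15=9
Turnaround(14) = completion − arrival = 18 − 9 = 9

9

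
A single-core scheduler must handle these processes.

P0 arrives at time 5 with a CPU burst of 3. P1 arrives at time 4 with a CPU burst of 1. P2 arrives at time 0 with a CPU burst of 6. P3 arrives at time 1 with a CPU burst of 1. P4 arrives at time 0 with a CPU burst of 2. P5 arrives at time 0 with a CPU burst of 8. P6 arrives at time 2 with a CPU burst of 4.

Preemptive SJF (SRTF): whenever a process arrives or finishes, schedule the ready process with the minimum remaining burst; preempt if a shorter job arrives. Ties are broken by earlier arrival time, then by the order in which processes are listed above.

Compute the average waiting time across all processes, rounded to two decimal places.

4.86

Gantt: | P4 0-2 | P3 2-3 | P6 3-4 | P1 4-5 | P6 5-8 | P0 8-11 | P2 11-17 | P5 17-25 |
Completion: P0=11  P1=5  P2=17  P3=3  P4=2  P5=25  P6=8
Turnaround (C−A): P0=6  P1=1  P2=17  P3=2  P4=2  P5=25  P6=6
Waiting times: P0=3, P1=0, P2=11, P3=1, P4=0, P5=17, P6=2
Average waiting = (3+0+11+1+0+17+2) / 7 = 34/7 = 4.86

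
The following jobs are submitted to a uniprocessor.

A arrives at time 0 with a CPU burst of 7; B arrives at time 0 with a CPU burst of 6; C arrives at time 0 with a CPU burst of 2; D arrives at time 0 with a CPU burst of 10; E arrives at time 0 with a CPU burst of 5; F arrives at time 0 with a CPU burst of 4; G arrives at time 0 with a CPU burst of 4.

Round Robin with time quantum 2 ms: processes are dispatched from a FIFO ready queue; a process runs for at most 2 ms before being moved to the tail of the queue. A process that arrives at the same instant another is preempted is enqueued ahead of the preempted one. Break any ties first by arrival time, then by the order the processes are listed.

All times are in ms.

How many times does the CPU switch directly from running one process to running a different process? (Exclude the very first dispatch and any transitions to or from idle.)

18

Schedule: | A 0-2 | B 2-4 | C 4-6 | D 6-8 | E 8-10 | F 10-12 | G 12-14 | A 14-16 | B 16-18 | D 18-20 | E 20-22 | F 22-24 | G 24-26 | A 26-28 | B 28-30 | D 30-32 | E 32-33 | A 33-34 | D 34-38 |
Completion: A=34  B=30  C=6  D=38  E=33  F=24  G=26
Turnaround (C−A): A=34  B=30  C=6  D=38  E=33  F=24  G=26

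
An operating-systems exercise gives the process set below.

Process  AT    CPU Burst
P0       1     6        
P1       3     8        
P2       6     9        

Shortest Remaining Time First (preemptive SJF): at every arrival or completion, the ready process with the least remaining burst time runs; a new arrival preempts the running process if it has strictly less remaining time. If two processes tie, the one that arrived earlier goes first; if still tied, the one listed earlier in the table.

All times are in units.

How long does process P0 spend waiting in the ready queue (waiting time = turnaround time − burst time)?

Schedule: | idle 0-1 | P0 1-7 | P1 7-15 | P2 15-24 |
Completion: P0=7  P1=15  P2=24
Turnaround (C−A): P0=6  P1=12  P2=18
Waiting(P0) = turnaround − burst = 6 − 6 = 0

0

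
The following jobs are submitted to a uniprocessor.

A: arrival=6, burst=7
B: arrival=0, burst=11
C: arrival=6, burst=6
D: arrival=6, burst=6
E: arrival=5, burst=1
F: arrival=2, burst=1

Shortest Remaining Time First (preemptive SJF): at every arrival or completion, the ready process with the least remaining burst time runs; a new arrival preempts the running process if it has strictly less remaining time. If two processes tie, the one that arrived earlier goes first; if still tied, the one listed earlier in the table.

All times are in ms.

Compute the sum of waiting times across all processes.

39

Timeline: | B 0-2 | F 2-3 | B 3-5 | E 5-6 | C 6-12 | D 12-18 | B 18-25 | A 25-32 |
Completion: A=32  B=25  C=12  D=18  E=6  F=3
Waiting = turnaround − burst: A=19, B=14, C=0, D=6, E=0, F=0
Total waiting = 19 + 14 + 0 + 6 + 0 + 0 = 39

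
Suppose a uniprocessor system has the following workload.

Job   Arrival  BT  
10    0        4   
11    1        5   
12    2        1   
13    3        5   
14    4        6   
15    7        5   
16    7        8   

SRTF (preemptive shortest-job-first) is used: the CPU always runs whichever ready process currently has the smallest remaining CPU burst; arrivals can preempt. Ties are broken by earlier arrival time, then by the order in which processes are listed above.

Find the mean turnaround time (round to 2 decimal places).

Schedule: | 10 0-2 | 12 2-3 | 10 3-5 | 11 5-10 | 13 10-15 | 15 15-20 | 14 20-26 | 16 26-34 |
Completion: 10=5  11=10  12=3  13=15  14=26  15=20  16=34
Turnaround times: 10=5, 11=9, 12=1, 13=12, 14=22, 15=13, 16=27
Average turnaround = (5+9+1+12+22+13+27) / 7 = 89/7 = 12.71

12.71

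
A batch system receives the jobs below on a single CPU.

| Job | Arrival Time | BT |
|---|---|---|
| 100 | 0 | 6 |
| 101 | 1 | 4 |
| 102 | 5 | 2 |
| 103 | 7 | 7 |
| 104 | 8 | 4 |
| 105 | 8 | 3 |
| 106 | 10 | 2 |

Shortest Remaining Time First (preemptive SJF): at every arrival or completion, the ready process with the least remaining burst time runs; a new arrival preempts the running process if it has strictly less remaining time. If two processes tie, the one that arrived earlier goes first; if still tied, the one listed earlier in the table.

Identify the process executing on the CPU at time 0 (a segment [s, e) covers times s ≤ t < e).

Gantt: | 100 0-1 | 101 1-5 | 102 5-7 | 100 7-8 | 105 8-11 | 106 11-13 | 100 13-17 | 104 17-21 | 103 21-28 |
Completion: 100=17  101=5  102=7  103=28  104=21  105=11  106=13

100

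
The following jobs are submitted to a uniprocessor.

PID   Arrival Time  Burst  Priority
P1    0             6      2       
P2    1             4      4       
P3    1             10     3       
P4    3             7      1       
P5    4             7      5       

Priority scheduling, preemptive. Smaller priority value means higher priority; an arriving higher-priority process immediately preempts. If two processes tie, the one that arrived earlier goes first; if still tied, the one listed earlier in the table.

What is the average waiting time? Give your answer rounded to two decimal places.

12.80

Schedule: | P1 0-3 | P4 3-10 | P1 10-13 | P3 13-23 | P2 23-27 | P5 27-34 |
Completion: P1=13  P2=27  P3=23  P4=10  P5=34
Turnaround (C−A): P1=13  P2=26  P3=22  P4=7  P5=30
Waiting times: P1=7, P2=22, P3=12, P4=0, P5=23
Average waiting = (7+22+12+0+23) / 5 = 64/5 = 12.80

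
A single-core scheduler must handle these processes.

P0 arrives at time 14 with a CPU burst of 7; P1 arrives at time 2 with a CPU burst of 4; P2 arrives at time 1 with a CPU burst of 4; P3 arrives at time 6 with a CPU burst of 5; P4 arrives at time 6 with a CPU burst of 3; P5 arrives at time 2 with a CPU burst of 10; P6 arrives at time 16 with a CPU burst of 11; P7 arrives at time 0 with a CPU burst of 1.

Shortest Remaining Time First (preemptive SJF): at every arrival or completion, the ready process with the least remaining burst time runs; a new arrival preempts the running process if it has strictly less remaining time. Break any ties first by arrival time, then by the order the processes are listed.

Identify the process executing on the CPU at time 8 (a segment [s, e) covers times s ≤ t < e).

Gantt: | P7 0-1 | P2 1-5 | P1 5-9 | P4 9-12 | P3 12-17 | P0 17-24 | P5 24-34 | P6 34-45 |
Completion: P0=24  P1=9  P2=5  P3=17  P4=12  P5=34  P6=45  P7=1
Turnaround (C−A): P0=10  P1=7  P2=4  P3=11  P4=6  P5=32  P6=29  P7=1

P1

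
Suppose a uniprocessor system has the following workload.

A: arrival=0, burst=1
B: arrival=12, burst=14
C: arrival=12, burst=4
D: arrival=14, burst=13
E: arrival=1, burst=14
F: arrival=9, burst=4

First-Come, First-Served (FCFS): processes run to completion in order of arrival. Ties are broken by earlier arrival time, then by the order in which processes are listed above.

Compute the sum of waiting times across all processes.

Gantt: | A 0-1 | E 1-15 | F 15-19 | B 19-33 | C 33-37 | D 37-50 |
Completion: A=1  B=33  C=37  D=50  E=15  F=19
Turnaround (C−A): A=1  B=21  C=25  D=36  E=14  F=10
Waiting = turnaround − burst: A=0, B=7, C=21, D=23, E=0, F=6
Total waiting = 0 + 7 + 21 + 23 + 0 + 6 = 57

57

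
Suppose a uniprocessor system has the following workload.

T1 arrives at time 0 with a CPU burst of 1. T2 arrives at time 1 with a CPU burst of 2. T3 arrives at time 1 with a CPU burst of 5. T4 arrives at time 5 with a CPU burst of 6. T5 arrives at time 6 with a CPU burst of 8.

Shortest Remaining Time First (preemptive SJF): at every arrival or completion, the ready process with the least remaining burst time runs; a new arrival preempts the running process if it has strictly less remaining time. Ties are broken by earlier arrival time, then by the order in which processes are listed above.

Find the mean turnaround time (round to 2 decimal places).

7.00

Timeline: | T1 0-1 | T2 1-3 | T3 3-8 | T4 8-14 | T5 14-22 |
Completion: T1=1  T2=3  T3=8  T4=14  T5=22
Turnaround (C−A): T1=1  T2=2  T3=7  T4=9  T5=16
Turnaround times: T1=1, T2=2, T3=7, T4=9, T5=16
Average turnaround = (1+2+7+9+16) / 5 = 35/5 = 7.00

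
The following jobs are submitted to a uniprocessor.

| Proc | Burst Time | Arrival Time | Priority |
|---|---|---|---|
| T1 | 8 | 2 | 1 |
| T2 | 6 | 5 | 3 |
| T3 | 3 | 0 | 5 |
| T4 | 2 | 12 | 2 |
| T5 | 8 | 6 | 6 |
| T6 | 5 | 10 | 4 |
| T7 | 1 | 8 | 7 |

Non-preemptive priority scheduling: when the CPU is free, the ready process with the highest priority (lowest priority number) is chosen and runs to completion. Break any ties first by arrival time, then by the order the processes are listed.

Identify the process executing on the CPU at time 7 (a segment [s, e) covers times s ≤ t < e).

Timeline: | T3 0-3 | T1 3-11 | T2 11-17 | T4 17-19 | T6 19-24 | T5 24-32 | T7 32-33 |
Completion: T1=11  T2=17  T3=3  T4=19  T5=32  T6=24  T7=33
Turnaround (C−A): T1=9  T2=12  T3=3  T4=7  T5=26  T6=14  T7=25

T1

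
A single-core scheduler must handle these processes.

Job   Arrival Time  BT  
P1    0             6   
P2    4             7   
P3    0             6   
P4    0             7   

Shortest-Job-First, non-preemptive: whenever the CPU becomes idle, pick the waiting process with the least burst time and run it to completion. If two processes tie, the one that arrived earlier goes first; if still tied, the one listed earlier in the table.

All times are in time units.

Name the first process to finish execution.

Gantt: | P1 0-6 | P3 6-12 | P4 12-19 | P2 19-26 |
Completion: P1=6  P2=26  P3=12  P4=19
Turnaround (C−A): P1=6  P2=22  P3=12  P4=19
Finish order: P1 → P3 → P4 → P2

P1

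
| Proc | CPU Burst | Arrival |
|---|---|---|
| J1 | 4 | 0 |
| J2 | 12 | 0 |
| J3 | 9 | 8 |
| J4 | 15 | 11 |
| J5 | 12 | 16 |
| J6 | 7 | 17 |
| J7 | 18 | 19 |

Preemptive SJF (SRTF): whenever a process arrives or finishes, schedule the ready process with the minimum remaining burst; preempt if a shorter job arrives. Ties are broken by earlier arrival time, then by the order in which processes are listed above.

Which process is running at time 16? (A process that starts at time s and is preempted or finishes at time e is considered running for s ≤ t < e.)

J3

Timeline: | J1 0-4 | J2 4-16 | J3 16-17 | J6 17-24 | J3 24-32 | J5 32-44 | J4 44-59 | J7 59-77 |
Completion: J1=4  J2=16  J3=32  J4=59  J5=44  J6=24  J7=77
Turnaround (C−A): J1=4  J2=16  J3=24  J4=48  J5=28  J6=7  J7=58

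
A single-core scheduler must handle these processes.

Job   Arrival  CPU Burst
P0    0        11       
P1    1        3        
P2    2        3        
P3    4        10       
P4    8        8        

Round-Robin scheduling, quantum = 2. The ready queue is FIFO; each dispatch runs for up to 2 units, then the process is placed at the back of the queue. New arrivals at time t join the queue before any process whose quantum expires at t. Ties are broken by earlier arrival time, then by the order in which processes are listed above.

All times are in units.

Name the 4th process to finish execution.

Schedule: | P0 0-2 | P1 2-4 | P2 4-6 | P0 6-8 | P3 8-10 | P1 10-11 | P2 11-12 | P4 12-14 | P0 14-16 | P3 16-18 | P4 18-20 | P0 20-22 | P3 22-24 | P4 24-26 | P0 26-28 | P3 28-30 | P4 30-32 | P0 32-33 | P3 33-35 |
Completion: P0=33  P1=11  P2=12  P3=35  P4=32
Finish order: P1 → P2 → P4 → P0 → P3

P0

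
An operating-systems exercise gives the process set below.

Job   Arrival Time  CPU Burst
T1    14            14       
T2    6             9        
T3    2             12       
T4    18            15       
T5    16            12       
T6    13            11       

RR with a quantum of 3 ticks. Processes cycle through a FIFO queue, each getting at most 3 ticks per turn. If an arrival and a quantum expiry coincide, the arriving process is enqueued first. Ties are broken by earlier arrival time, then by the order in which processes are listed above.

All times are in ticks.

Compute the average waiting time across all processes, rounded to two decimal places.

Schedule: | idle 0-2 | T3 2-8 | T2 8-11 | T3 11-14 | T2 14-17 | T6 17-20 | T1 20-23 | T3 23-26 | T5 26-29 | T2 29-32 | T4 32-35 | T6 35-38 | T1 38-41 | T5 41-44 | T4 44-47 | T6 47-50 | T1 50-53 | T5 53-56 | T4 56-59 | T6 59-61 | T1 61-64 | T5 64-67 | T4 67-70 | T1 70-72 | T4 72-75 |
Completion: T1=72  T2=32  T3=26  T4=75  T5=67  T6=61
Turnaround (C−A): T1=58  T2=26  T3=24  T4=57  T5=51  T6=48
Waiting times: T1=44, T2=17, T3=12, T4=42, T5=39, T6=37
Average waiting = (44+17+12+42+39+37) / 6 = 191/6 = 31.83

31.83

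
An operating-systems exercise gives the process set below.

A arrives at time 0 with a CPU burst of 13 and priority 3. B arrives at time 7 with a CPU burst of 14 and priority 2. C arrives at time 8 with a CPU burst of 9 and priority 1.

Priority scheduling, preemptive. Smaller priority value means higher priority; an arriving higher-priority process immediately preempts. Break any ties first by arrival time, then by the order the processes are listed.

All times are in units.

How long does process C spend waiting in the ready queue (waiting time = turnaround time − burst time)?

Schedule: | A 0-7 | B 7-8 | C 8-17 | B 17-30 | A 30-36 |
Completion: A=36  B=30  C=17
Turnaround (C−A): A=36  B=23  C=9
Waiting(C) = turnaround − burst = 9 − 9 = 0

0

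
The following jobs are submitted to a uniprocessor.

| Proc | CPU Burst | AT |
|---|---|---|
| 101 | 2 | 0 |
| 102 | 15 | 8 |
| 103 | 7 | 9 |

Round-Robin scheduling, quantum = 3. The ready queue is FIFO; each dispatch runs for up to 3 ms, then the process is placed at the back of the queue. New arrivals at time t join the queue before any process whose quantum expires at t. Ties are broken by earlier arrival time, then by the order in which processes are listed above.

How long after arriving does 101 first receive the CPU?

0

Gantt: | 101 0-2 | idle 2-8 | 102 8-11 | 103 11-14 | 102 14-17 | 103 17-20 | 102 20-23 | 103 23-24 | 102 24-30 |
Completion: 101=2  102=30  103=24
Response(101) = first start − arrival = 0 − 0 = 0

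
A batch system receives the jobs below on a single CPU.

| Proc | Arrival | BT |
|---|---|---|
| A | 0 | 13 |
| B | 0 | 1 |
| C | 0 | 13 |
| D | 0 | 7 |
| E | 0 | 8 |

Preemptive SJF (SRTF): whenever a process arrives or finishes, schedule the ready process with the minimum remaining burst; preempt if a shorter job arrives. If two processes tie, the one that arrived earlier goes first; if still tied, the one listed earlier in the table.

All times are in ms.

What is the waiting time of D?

Timeline: | B 0-1 | D 1-8 | E 8-16 | A 16-29 | C 29-42 |
Completion: A=29  B=1  C=42  D=8  E=16
Turnaround (C−A): A=29  B=1  C=42  D=8  E=16
Waiting(D) = turnaround − burst = 8 − 7 = 1

1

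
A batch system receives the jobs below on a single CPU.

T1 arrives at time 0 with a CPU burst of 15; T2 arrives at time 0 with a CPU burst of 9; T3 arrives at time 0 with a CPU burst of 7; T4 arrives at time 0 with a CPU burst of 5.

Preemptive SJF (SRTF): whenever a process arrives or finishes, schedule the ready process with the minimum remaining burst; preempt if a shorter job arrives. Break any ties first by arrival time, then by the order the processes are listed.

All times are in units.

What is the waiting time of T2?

12

Schedule: | T4 0-5 | T3 5-12 | T2 12-21 | T1 21-36 |
Completion: T1=36  T2=21  T3=12  T4=5
Turnaround (C−A): T1=36  T2=21  T3=12  T4=5
Waiting(T2) = turnaround − burst = 21 − 9 = 12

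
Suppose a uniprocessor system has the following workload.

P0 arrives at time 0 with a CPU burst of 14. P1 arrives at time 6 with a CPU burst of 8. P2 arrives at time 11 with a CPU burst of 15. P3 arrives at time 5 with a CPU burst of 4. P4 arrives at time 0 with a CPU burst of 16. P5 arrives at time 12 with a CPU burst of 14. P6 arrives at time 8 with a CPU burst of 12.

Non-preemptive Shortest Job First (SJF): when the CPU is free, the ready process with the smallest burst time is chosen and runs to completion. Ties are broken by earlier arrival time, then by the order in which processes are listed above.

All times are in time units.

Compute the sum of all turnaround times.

Schedule: | P0 0-14 | P3 14-18 | P1 18-26 | P6 26-38 | P5 38-52 | P2 52-67 | P4 67-83 |
Completion: P0=14  P1=26  P2=67  P3=18  P4=83  P5=52  P6=38
Turnaround (C−A): P0=14  P1=20  P2=56  P3=13  P4=83  P5=40  P6=30
Turnaround = completion − arrival: P0=14, P1=20, P2=56, P3=13, P4=83, P5=40, P6=30
Total turnaround = 14 + 20 + 56 + 13 + 83 + 40 + 30 = 256

256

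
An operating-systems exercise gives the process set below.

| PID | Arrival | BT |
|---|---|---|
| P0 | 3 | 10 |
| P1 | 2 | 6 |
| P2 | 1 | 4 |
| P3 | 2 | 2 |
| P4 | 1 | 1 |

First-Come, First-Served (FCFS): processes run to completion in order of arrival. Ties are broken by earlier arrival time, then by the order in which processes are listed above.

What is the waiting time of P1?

Gantt: | idle 0-1 | P2 1-5 | P4 5-6 | P1 6-12 | P3 12-14 | P0 14-24 |
Completion: P0=24  P1=12  P2=5  P3=14  P4=6
Waiting(P1) = turnaround − burst = 10 − 6 = 4

4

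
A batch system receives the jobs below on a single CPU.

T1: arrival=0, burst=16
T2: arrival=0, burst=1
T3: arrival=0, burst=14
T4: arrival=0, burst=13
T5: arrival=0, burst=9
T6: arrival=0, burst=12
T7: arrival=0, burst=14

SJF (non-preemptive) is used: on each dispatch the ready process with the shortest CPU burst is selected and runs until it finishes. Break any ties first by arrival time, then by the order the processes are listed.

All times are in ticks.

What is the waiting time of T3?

Schedule: | T2 0-1 | T5 1-10 | T6 10-22 | T4 22-35 | T3 35-49 | T7 49-63 | T1 63-79 |
Completion: T1=79  T2=1  T3=49  T4=35  T5=10  T6=22  T7=63
Turnaround (C−A): T1=79  T2=1  T3=49  T4=35  T5=10  T6=22  T7=63
Waiting(T3) = turnaround − burst = 49 − 14 = 35

35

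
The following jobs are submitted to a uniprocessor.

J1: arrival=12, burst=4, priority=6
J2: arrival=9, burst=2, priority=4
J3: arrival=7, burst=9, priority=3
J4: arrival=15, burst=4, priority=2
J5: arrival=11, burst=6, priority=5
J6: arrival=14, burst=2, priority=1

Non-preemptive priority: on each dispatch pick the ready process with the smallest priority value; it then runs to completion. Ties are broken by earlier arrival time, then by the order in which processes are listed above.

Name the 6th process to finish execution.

Gantt: | idle 0-7 | J3 7-16 | J6 16-18 | J4 18-22 | J2 22-24 | J5 24-30 | J1 30-34 |
Completion: J1=34  J2=24  J3=16  J4=22  J5=30  J6=18
Turnaround (C−A): J1=22  J2=15  J3=9  J4=7  J5=19  J6=4
Finish order: J3 → J6 → J4 → J2 → J5 → J1

J1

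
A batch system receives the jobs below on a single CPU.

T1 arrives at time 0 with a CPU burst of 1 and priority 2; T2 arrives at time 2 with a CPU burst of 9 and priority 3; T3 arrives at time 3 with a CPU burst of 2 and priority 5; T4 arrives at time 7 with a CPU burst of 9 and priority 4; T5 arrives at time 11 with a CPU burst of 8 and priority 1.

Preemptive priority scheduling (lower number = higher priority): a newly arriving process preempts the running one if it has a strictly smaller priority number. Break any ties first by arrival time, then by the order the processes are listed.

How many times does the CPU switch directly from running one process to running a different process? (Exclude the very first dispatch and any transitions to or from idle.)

Timeline: | T1 0-1 | idle 1-2 | T2 2-11 | T5 11-19 | T4 19-28 | T3 28-30 |
Completion: T1=1  T2=11  T3=30  T4=28  T5=19
Turnaround (C−A): T1=1  T2=9  T3=27  T4=21  T5=8

3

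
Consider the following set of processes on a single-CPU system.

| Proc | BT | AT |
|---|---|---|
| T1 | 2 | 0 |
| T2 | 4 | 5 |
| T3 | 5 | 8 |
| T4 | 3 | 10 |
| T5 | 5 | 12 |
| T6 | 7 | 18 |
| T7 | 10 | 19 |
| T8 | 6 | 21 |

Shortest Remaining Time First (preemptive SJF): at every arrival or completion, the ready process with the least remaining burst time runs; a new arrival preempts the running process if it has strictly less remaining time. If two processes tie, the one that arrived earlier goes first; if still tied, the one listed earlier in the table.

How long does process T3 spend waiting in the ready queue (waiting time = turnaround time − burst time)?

Schedule: | T1 0-2 | idle 2-5 | T2 5-9 | T3 9-10 | T4 10-13 | T3 13-17 | T5 17-22 | T8 22-28 | T6 28-35 | T7 35-45 |
Completion: T1=2  T2=9  T3=17  T4=13  T5=22  T6=35  T7=45  T8=28
Turnaround (C−A): T1=2  T2=4  T3=9  T4=3  T5=10  T6=17  T7=26  T8=7
Waiting(T3) = turnaround − burst = 9 − 5 = 4

4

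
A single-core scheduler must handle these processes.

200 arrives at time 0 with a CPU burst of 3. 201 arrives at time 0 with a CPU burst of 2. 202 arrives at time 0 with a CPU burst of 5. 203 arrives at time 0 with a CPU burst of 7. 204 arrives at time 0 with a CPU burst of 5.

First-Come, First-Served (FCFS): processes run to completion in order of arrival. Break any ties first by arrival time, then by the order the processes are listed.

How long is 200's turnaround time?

3

Schedule: | 200 0-3 | 201 3-5 | 202 5-10 | 203 10-17 | 204 17-22 |
Completion: 200=3  201=5  202=10  203=17  204=22
Turnaround (C−A): 200=3  201=5  202=10  203=17  204=22
Turnaround(200) = completion − arrival = 3 − 0 = 3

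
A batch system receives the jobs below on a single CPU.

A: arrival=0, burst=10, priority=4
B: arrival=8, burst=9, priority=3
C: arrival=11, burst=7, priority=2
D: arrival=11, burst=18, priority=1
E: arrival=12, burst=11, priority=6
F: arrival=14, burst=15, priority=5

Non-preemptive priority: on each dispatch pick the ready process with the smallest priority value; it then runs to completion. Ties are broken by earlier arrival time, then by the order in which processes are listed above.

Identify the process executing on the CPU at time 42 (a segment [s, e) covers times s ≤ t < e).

C

Schedule: | A 0-10 | B 10-19 | D 19-37 | C 37-44 | F 44-59 | E 59-70 |
Completion: A=10  B=19  C=44  D=37  E=70  F=59
Turnaround (C−A): A=10  B=11  C=33  D=26  E=58  F=45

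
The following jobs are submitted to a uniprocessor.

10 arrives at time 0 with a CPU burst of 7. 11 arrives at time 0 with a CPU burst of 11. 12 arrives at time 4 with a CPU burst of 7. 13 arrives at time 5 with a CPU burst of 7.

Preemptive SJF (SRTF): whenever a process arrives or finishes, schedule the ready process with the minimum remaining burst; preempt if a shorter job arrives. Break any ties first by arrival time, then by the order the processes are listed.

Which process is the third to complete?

Gantt: | 10 0-7 | 12 7-14 | 13 14-21 | 11 21-32 |
Completion: 10=7  11=32  12=14  13=21
Turnaround (C−A): 10=7  11=32  12=10  13=16
Finish order: 10 → 12 → 13 → 11

13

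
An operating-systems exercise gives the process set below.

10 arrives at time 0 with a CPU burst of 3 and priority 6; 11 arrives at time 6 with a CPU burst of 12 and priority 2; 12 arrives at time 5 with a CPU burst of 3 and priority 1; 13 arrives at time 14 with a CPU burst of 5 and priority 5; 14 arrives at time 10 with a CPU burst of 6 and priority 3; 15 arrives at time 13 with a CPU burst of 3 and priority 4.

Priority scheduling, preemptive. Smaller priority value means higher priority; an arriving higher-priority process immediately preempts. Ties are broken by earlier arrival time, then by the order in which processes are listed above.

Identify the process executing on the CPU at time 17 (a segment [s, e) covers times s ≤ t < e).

Schedule: | 10 0-3 | idle 3-5 | 12 5-8 | 11 8-20 | 14 20-26 | 15 26-29 | 13 29-34 |
Completion: 10=3  11=20  12=8  13=34  14=26  15=29

11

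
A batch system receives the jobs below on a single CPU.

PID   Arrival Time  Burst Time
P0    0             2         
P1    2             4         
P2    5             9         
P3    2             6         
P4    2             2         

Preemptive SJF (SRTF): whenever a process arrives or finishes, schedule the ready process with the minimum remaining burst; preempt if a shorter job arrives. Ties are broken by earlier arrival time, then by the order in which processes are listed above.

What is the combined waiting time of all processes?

Timeline: | P0 0-2 | P4 2-4 | P1 4-8 | P3 8-14 | P2 14-23 |
Completion: P0=2  P1=8  P2=23  P3=14  P4=4
Turnaround (C−A): P0=2  P1=6  P2=18  P3=12  P4=2
Waiting = turnaround − burst: P0=0, P1=2, P2=9, P3=6, P4=0
Total waiting = 0 + 2 + 9 + 6 + 0 = 17

17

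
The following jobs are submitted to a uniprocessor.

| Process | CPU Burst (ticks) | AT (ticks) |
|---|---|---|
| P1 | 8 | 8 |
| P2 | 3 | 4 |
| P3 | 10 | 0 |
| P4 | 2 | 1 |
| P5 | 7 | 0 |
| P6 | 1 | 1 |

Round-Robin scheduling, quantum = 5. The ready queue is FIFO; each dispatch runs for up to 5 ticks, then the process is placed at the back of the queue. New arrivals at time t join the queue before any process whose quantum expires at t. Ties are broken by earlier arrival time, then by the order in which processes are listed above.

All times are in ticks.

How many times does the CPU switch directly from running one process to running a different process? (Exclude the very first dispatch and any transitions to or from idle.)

Schedule: | P3 0-5 | P5 5-10 | P4 10-12 | P6 12-13 | P2 13-16 | P3 16-21 | P1 21-26 | P5 26-28 | P1 28-31 |
Completion: P1=31  P2=16  P3=21  P4=12  P5=28  P6=13
Turnaround (C−A): P1=23  P2=12  P3=21  P4=11  P5=28  P6=12

8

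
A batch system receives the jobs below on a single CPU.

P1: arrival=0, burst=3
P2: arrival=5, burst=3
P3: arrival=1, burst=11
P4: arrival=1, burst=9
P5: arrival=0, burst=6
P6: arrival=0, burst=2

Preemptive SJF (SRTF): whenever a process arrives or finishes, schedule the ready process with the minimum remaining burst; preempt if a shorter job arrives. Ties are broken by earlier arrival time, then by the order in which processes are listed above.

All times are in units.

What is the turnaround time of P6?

2

Gantt: | P6 0-2 | P1 2-5 | P2 5-8 | P5 8-14 | P4 14-23 | P3 23-34 |
Completion: P1=5  P2=8  P3=34  P4=23  P5=14  P6=2
Turnaround (C−A): P1=5  P2=3  P3=33  P4=22  P5=14  P6=2
Turnaround(P6) = completion − arrival = 2 − 0 = 2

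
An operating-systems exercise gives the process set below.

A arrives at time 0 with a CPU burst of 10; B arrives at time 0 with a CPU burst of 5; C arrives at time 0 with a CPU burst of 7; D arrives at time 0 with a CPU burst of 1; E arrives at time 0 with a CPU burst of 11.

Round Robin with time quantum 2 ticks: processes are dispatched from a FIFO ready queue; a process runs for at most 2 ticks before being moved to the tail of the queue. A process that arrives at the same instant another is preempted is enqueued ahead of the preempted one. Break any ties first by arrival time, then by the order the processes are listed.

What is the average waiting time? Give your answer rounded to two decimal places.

17.00

Gantt: | A 0-2 | B 2-4 | C 4-6 | D 6-7 | E 7-9 | A 9-11 | B 11-13 | C 13-15 | E 15-17 | A 17-19 | B 19-20 | C 20-22 | E 22-24 | A 24-26 | C 26-27 | E 27-29 | A 29-31 | E 31-34 |
Completion: A=31  B=20  C=27  D=7  E=34
Turnaround (C−A): A=31  B=20  C=27  D=7  E=34
Waiting times: A=21, B=15, C=20, D=6, E=23
Average waiting = (21+15+20+6+23) / 5 = 85/5 = 17.00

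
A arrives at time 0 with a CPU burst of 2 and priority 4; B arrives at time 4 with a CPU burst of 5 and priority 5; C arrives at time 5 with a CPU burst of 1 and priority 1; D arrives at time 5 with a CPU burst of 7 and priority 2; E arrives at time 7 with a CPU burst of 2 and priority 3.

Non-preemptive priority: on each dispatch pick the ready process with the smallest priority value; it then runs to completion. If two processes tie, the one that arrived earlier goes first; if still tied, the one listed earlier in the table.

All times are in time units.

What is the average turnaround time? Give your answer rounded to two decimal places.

Timeline: | A 0-2 | idle 2-4 | B 4-9 | C 9-10 | D 10-17 | E 17-19 |
Completion: A=2  B=9  C=10  D=17  E=19
Turnaround times: A=2, B=5, C=5, D=12, E=12
Average turnaround = (2+5+5+12+12) / 5 = 36/5 = 7.20

7.20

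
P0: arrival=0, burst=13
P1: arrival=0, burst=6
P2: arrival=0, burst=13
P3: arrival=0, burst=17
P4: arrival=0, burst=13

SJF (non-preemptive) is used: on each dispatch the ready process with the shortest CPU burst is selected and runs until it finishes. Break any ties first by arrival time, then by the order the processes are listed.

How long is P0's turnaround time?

19

Timeline: | P1 0-6 | P0 6-19 | P2 19-32 | P4 32-45 | P3 45-62 |
Completion: P0=19  P1=6  P2=32  P3=62  P4=45
Turnaround (C−A): P0=19  P1=6  P2=32  P3=62  P4=45
Turnaround(P0) = completion − arrival = 19 − 0 = 19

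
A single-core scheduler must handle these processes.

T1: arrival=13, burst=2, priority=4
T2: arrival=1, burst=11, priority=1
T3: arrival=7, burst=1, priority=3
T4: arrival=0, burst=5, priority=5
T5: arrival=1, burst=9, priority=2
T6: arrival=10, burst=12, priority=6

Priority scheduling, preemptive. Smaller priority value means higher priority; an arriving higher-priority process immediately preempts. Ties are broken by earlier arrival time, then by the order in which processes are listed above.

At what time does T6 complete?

Timeline: | T4 0-1 | T2 1-12 | T5 12-21 | T3 21-22 | T1 22-24 | T4 24-28 | T6 28-40 |
Completion: T1=24  T2=12  T3=22  T4=28  T5=21  T6=40

40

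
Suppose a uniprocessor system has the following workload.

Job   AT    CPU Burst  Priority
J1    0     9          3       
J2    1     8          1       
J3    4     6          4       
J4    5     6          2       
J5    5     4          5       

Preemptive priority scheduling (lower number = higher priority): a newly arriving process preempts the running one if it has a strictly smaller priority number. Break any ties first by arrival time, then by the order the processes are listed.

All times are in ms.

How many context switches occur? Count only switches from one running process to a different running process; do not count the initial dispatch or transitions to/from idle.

5

Gantt: | J1 0-1 | J2 1-9 | J4 9-15 | J1 15-23 | J3 23-29 | J5 29-33 |
Completion: J1=23  J2=9  J3=29  J4=15  J5=33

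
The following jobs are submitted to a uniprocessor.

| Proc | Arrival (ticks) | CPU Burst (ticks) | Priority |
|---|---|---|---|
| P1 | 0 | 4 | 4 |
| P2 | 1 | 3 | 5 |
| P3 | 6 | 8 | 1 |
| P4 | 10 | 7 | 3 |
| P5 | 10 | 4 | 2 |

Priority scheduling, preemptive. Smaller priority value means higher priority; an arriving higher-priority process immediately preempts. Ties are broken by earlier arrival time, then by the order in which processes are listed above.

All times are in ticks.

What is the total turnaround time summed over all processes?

Timeline: | P1 0-4 | P2 4-6 | P3 6-14 | P5 14-18 | P4 18-25 | P2 25-26 |
Completion: P1=4  P2=26  P3=14  P4=25  P5=18
Turnaround (C−A): P1=4  P2=25  P3=8  P4=15  P5=8
Turnaround = completion − arrival: P1=4, P2=25, P3=8, P4=15, P5=8
Total turnaround = 4 + 25 + 8 + 15 + 8 = 60

60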